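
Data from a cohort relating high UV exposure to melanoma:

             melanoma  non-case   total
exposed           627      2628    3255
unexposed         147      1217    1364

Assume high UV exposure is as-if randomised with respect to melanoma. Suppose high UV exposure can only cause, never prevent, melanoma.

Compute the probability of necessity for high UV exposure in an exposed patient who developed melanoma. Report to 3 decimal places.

PN ≈ 0.441

p₁ = P(outcome | exposed) = 627/3255 = 0.19263
p₀ = P(outcome | unexposed) = 147/1364 = 0.10777
Under exogeneity and monotonicity, PN = (p₁ − p₀)/p₁.
PN = (0.19263 − 0.10777) / 0.19263 ≈ 0.4405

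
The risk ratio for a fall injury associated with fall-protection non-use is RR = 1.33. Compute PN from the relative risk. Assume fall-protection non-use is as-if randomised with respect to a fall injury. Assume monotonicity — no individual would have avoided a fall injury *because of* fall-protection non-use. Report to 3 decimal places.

PN ≈ 0.248

Under exogeneity and monotonicity, PN = (RR − 1) / RR = 1 − 1/RR.
PN = (1.33 − 1) / 1.33 = 0.33 / 1.33 ≈ 0.2481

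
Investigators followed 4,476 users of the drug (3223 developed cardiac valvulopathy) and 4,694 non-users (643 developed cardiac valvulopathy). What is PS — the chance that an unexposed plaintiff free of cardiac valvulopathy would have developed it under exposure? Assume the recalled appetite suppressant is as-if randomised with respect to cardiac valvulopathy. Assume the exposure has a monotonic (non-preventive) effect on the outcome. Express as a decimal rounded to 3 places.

p₁ = P(outcome | exposed) = 3223/4476 = 0.72006
p₀ = P(outcome | unexposed) = 643/4694 = 0.13698
Under exogeneity and monotonicity, PS = (p₁ − p₀) / (1 − p₀).
PS = (0.72006 − 0.13698) / (1 − 0.13698) = 0.58308 / 0.86302 ≈ 0.6756

PS ≈ 0.676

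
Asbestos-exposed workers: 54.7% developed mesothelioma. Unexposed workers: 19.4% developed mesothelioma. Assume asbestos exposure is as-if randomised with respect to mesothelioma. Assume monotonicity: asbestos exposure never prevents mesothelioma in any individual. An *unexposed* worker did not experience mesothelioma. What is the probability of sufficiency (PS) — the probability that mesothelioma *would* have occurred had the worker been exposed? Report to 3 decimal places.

PS ≈ 0.438

p₁ = 0.547, p₀ = 0.194.
Under exogeneity and monotonicity, PS = (p₁ − p₀) / (1 − p₀).
PS = (0.547 − 0.194) / (1 − 0.194) = 0.353 / 0.806 ≈ 0.4380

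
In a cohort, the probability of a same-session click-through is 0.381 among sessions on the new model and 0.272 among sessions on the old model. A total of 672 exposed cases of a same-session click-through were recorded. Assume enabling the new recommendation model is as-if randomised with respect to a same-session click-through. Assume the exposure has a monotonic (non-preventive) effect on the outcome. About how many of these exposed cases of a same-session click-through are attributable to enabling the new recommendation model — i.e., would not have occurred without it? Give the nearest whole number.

Let p₁ = 0.381, p₀ = 0.272.
PN = (p₁ − p₀)/p₁ = (0.381 − 0.272) / 0.381 ≈ 0.28609.
Attributable cases ≈ PN × (exposed cases) = 0.28609 × 672 ≈ 192.25.

about 192 cases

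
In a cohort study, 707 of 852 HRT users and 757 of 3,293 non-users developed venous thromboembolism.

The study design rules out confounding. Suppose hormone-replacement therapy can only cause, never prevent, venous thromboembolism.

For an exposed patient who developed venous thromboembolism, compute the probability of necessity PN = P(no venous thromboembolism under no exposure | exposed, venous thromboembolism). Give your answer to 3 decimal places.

p₁ = P(outcome | exposed) = 707/852 = 0.82981
p₀ = P(outcome | unexposed) = 757/3293 = 0.22988
Under exogeneity and monotonicity, PN = (p₁ − p₀) / p₁.
PN = (0.82981 − 0.22988) / 0.82981 = 0.59993 / 0.82981 ≈ 0.7230

PN ≈ 0.723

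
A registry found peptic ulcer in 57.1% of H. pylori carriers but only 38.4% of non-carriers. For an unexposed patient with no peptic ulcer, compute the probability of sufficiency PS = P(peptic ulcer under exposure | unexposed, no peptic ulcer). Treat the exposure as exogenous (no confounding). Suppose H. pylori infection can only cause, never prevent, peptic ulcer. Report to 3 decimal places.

p₁ = 0.571, p₀ = 0.384.
Under exogeneity and monotonicity, PS = (p₁ − p₀) / (1 − p₀).
PS = (0.571 − 0.384) / (1 − 0.384) = 0.187 / 0.616 ≈ 0.3036

PS ≈ 0.304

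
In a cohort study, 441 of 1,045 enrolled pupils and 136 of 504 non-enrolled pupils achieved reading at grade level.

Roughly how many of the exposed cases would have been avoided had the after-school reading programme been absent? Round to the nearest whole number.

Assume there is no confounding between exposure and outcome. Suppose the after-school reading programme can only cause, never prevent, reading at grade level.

p₁ = P(outcome | exposed) = 441/1045 = 0.42201
p₀ = P(outcome | unexposed) = 136/504 = 0.26984
PN = (p₁ − p₀)/p₁ = (0.42201 − 0.26984) / 0.42201 ≈ 0.36058.
Attributable cases ≈ PN × (exposed cases) = 0.36058 × 441 ≈ 159.02.

about 159 cases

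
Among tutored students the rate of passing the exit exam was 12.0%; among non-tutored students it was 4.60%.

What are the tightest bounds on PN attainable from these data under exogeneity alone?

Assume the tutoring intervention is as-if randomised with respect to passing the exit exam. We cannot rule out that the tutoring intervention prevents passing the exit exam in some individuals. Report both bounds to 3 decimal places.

p₁ = 0.12, p₀ = 0.046.
Under exogeneity alone the bounds on PN are max{0,(p₁−p₀)/p₁} ≤ PN ≤ min{1,(1−p₀)/p₁}.
  lower = (p₁ − p₀)/p₁ = 0.074 / 0.12 ≈ 0.6167
  upper = min{1, (1 − p₀)/p₁} = 0.954 / 0.12 ≈ 7.9500 → capped at 1

0.617 ≤ PN ≤ 1.000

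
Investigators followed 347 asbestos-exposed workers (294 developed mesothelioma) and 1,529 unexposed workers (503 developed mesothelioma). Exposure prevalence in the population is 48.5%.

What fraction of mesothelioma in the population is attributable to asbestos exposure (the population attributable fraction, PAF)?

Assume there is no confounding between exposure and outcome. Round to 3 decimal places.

p₁ = P(outcome | exposed) = 294/347 = 0.84726
p₀ = P(outcome | unexposed) = 503/1529 = 0.32897
Overall risk P(Y=1) = π·p₁ + (1−π)·p₀ = 0.485×0.84726 + 0.515×0.32897 = 0.58034.
Under exogeneity, PAF = [P(Y=1) − p₀] / P(Y=1).
PAF = (0.58034 − 0.32897) / 0.58034 ≈ 0.4331

PAF ≈ 0.433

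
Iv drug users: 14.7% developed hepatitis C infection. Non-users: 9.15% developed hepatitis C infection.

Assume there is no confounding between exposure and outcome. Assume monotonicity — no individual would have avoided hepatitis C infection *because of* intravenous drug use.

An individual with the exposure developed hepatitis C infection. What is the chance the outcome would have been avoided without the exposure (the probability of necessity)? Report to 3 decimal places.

p₁ = 0.147, p₀ = 0.0915.
Under exogeneity and monotonicity, PN = (p₁ − p₀) / p₁.
PN = (0.147 − 0.0915) / 0.147 = 0.0555 / 0.147 ≈ 0.3776

PN ≈ 0.378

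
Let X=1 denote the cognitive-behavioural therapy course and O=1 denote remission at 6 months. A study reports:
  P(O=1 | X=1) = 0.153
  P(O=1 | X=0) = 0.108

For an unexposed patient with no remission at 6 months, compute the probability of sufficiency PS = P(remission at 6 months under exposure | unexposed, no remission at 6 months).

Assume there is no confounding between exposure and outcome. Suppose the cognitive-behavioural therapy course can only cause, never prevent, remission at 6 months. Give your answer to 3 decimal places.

Let p₁ = 0.153, p₀ = 0.108.
Under exogeneity and monotonicity, PS = (p₁ − p₀) / (1 − p₀).
PS = (0.153 − 0.108) / (1 − 0.108) = 0.045 / 0.892 ≈ 0.0504

PS ≈ 0.050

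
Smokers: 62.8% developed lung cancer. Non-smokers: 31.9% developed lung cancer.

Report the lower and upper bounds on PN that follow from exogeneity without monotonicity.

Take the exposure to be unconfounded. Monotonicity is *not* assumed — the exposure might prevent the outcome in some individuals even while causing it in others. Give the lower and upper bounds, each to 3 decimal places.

p₁ = 0.628, p₀ = 0.319.
Under exogeneity alone the bounds on PN are max{0,(p₁−p₀)/p₁} ≤ PN ≤ min{1,(1−p₀)/p₁}.
  lower = (p₁ − p₀)/p₁ = 0.309 / 0.628 ≈ 0.4920
  upper = min{1, (1 − p₀)/p₁} = 0.681 / 0.628 ≈ 1.0844 → capped at 1

0.492 ≤ PN ≤ 1.000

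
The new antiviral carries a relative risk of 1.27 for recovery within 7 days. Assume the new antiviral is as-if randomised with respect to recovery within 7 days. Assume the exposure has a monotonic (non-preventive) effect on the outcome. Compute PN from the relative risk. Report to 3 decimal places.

PN ≈ 0.213

Under exogeneity and monotonicity, PN = (RR − 1) / RR = 1 − 1/RR.
PN = (1.27 − 1) / 1.27 = 0.27 / 1.27 ≈ 0.2126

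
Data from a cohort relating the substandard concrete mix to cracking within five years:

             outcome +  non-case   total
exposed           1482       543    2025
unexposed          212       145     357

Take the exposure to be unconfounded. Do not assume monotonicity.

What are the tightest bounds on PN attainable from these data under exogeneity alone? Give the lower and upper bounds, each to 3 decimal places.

p₁ = P(outcome | exposed) = 1482/2025 = 0.73185
p₀ = P(outcome | unexposed) = 212/357 = 0.59384
Under exogeneity alone the bounds on PN are max{0,(p₁−p₀)/p₁} ≤ PN ≤ min{1,(1−p₀)/p₁}.
  lower = (p₁ − p₀)/p₁ = 0.13801 / 0.73185 ≈ 0.1886
  upper = min{1, (1 − p₀)/p₁} = 0.40616 / 0.73185 ≈ 0.5550

0.189 ≤ PN ≤ 0.555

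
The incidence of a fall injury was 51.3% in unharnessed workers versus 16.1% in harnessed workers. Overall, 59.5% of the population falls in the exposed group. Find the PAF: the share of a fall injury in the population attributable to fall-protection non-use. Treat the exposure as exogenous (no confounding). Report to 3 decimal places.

PAF ≈ 0.565

p₁ = 0.513, p₀ = 0.161.
Overall risk P(Y=1) = π·p₁ + (1−π)·p₀ = 0.595×0.513 + 0.405×0.161 = 0.37044.
Under exogeneity, PAF = [P(Y=1) − p₀] / P(Y=1).
PAF = (0.37044 − 0.161) / 0.37044 ≈ 0.5654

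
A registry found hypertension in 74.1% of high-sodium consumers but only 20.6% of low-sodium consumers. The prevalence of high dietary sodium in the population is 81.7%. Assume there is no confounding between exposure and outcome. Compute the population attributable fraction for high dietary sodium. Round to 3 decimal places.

p₁ = 0.741, p₀ = 0.206.
Overall risk P(Y=1) = π·p₁ + (1−π)·p₀ = 0.817×0.741 + 0.183×0.206 = 0.6431.
Under exogeneity, PAF = [P(Y=1) − p₀] / P(Y=1).
PAF = (0.6431 − 0.206) / 0.6431 ≈ 0.6797

PAF ≈ 0.680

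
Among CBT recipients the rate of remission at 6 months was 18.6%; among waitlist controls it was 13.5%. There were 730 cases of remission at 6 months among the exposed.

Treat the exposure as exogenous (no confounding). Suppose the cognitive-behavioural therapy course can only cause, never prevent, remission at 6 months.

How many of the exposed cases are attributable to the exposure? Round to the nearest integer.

about 200 cases

p₁ = 0.186, p₀ = 0.135.
PN = (p₁ − p₀)/p₁ = (0.186 − 0.135) / 0.186 ≈ 0.27419.
Attributable cases ≈ PN × (exposed cases) = 0.27419 × 730 ≈ 200.16.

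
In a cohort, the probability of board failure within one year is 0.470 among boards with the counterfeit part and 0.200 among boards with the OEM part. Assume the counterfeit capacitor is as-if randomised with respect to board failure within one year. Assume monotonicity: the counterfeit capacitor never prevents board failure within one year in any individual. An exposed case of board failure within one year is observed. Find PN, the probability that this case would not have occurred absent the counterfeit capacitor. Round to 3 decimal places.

Let p₁ = 0.47, p₀ = 0.2.
Under exogeneity and monotonicity, PN = (p₁ − p₀) / p₁.
PN = (0.47 − 0.2) / 0.47 = 0.27 / 0.47 ≈ 0.5745

PN ≈ 0.574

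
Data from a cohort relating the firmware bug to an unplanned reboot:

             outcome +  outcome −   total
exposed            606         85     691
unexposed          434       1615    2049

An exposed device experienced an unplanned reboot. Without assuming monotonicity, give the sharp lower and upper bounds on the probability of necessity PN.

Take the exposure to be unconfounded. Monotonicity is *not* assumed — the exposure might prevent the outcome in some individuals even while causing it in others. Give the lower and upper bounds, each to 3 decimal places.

p₁ = P(outcome | exposed) = 606/691 = 0.87699
p₀ = P(outcome | unexposed) = 434/2049 = 0.21181
Under exogeneity alone the bounds on PN are max{0,(p₁−p₀)/p₁} ≤ PN ≤ min{1,(1−p₀)/p₁}.
  lower = (p₁ − p₀)/p₁ = 0.66518 / 0.87699 ≈ 0.7585
  upper = min{1, (1 − p₀)/p₁} = 0.78819 / 0.87699 ≈ 0.8987

0.758 ≤ PN ≤ 0.899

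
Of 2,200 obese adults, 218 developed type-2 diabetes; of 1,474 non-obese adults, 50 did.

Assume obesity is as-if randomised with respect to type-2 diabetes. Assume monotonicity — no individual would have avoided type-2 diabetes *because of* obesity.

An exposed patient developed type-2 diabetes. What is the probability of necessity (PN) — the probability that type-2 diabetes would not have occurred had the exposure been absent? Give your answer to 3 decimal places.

p₁ = P(outcome | exposed) = 218/2200 = 0.099091
p₀ = P(outcome | unexposed) = 50/1474 = 0.033921
Under exogeneity and monotonicity, PN = (p₁ − p₀) / p₁.
PN = (0.099091 − 0.033921) / 0.099091 = 0.06517 / 0.099091 ≈ 0.6577

PN ≈ 0.658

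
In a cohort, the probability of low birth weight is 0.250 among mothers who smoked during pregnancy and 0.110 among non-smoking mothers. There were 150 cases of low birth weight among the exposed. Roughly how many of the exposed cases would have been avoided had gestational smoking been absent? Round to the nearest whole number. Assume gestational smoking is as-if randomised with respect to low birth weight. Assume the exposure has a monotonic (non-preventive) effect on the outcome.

about 84 cases

Let p₁ = 0.25, p₀ = 0.11.
PN = (p₁ − p₀)/p₁ = (0.25 − 0.11) / 0.25 ≈ 0.56000.
Attributable cases ≈ PN × (exposed cases) = 0.56000 × 150 ≈ 84.00.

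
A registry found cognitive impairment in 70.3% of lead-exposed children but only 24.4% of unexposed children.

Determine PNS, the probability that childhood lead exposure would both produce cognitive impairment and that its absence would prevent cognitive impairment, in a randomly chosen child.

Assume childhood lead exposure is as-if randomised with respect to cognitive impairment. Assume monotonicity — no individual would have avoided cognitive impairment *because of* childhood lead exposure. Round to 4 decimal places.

p₁ = 0.703, p₀ = 0.244.
Under exogeneity and monotonicity, PNS = p₁ − p₀.
PNS = 0.703 − 0.244 = 0.459

PNS ≈ 0.4590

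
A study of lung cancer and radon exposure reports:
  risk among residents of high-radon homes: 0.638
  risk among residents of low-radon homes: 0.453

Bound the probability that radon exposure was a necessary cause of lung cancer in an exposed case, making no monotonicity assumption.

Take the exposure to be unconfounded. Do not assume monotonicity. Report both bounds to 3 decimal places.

Let p₁ = 0.638, p₀ = 0.453.
Under exogeneity alone the bounds on PN are max{0,(p₁−p₀)/p₁} ≤ PN ≤ min{1,(1−p₀)/p₁}.
  lower = (p₁ − p₀)/p₁ = 0.185 / 0.638 ≈ 0.2900
  upper = min{1, (1 − p₀)/p₁} = 0.547 / 0.638 ≈ 0.8574

0.290 ≤ PN ≤ 0.857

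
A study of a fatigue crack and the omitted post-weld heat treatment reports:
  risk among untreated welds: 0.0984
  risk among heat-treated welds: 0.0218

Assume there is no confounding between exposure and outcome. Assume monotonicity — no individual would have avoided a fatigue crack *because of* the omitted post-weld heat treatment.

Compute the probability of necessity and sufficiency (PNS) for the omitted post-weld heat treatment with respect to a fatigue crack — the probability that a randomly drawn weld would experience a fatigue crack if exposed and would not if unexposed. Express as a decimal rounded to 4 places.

Let p₁ = 0.0984, p₀ = 0.0218.
Under exogeneity and monotonicity, PNS = p₁ − p₀.
PNS = 0.0984 − 0.0218 = 0.0766

PNS ≈ 0.0766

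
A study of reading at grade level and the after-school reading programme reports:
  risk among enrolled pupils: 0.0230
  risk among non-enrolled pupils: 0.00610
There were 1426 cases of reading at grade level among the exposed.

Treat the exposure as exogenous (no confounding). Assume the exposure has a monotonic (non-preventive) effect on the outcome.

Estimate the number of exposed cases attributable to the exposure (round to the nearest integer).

Let p₁ = 0.023, p₀ = 0.0061.
PN = (p₁ − p₀)/p₁ = (0.023 − 0.0061) / 0.023 ≈ 0.73478.
Attributable cases ≈ PN × (exposed cases) = 0.73478 × 1426 ≈ 1047.80.

about 1048 cases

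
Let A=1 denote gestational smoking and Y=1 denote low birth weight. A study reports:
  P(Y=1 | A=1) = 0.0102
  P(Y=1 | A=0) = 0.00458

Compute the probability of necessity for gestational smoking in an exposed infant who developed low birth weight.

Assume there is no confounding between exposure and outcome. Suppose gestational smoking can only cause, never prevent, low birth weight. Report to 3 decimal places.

Let p₁ = 0.0102, p₀ = 0.00458.
Under exogeneity and monotonicity, PN = (p₁ − p₀) / p₁.
PN = (0.0102 − 0.00458) / 0.0102 = 0.00562 / 0.0102 ≈ 0.5510

PN ≈ 0.551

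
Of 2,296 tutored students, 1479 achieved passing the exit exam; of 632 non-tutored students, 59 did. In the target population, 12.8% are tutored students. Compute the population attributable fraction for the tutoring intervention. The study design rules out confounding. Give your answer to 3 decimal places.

PAF ≈ 0.430

p₁ = P(outcome | exposed) = 1479/2296 = 0.64416
p₀ = P(outcome | unexposed) = 59/632 = 0.093354
Overall risk P(Y=1) = π·p₁ + (1−π)·p₀ = 0.128×0.64416 + 0.872×0.093354 = 0.16386.
Under exogeneity, PAF = [P(Y=1) − p₀] / P(Y=1).
PAF = (0.16386 − 0.093354) / 0.16386 ≈ 0.4303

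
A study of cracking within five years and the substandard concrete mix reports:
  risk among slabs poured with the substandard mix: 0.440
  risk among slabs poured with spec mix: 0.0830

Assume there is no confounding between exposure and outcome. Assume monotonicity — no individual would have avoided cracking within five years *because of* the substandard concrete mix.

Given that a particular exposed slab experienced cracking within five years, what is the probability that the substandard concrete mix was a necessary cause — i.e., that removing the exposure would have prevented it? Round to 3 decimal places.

PN ≈ 0.811

Let p₁ = 0.44, p₀ = 0.083.
Under exogeneity and monotonicity, PN = (p₁ − p₀) / p₁.
PN = (0.44 − 0.083) / 0.44 = 0.357 / 0.44 ≈ 0.8114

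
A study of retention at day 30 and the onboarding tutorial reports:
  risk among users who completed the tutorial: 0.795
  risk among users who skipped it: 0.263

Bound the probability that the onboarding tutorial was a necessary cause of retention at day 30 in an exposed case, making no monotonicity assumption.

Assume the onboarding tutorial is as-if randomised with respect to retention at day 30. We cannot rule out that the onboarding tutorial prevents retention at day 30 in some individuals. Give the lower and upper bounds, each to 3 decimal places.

Let p₁ = 0.795, p₀ = 0.263.
Under exogeneity alone the bounds on PN are max{0,(p₁−p₀)/p₁} ≤ PN ≤ min{1,(1−p₀)/p₁}.
  lower = (p₁ − p₀)/p₁ = 0.532 / 0.795 ≈ 0.6692
  upper = min{1, (1 − p₀)/p₁} = 0.737 / 0.795 ≈ 0.9270

0.669 ≤ PN ≤ 0.927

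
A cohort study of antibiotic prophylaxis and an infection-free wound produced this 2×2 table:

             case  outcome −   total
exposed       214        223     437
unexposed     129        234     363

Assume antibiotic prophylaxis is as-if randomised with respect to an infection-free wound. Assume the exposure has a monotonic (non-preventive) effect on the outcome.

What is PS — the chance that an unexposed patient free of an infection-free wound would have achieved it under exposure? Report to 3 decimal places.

p₁ = P(outcome | exposed) = 214/437 = 0.4897
p₀ = P(outcome | unexposed) = 129/363 = 0.35537
Under exogeneity and monotonicity, PS = (p₁ − p₀) / (1 − p₀).
PS = (0.4897 − 0.35537) / (1 − 0.35537) = 0.13433 / 0.64463 ≈ 0.2084

PS ≈ 0.208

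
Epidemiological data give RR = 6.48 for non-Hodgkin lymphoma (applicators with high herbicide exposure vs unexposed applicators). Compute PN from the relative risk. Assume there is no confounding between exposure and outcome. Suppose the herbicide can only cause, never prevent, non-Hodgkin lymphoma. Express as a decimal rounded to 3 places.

PN ≈ 0.846

Under exogeneity and monotonicity, PN = (RR − 1) / RR = 1 − 1/RR.
PN = (6.48 − 1) / 6.48 = 5.48 / 6.48 ≈ 0.8457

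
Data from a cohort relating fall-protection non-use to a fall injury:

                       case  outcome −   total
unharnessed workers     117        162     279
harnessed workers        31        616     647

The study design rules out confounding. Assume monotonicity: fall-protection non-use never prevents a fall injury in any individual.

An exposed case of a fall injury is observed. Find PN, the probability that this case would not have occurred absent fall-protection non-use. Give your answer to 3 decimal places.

p₁ = P(outcome | exposed) = 117/279 = 0.41935
p₀ = P(outcome | unexposed) = 31/647 = 0.047913
Under exogeneity and monotonicity, PN = (p₁ − p₀) / p₁.
PN = (0.41935 − 0.047913) / 0.41935 = 0.37144 / 0.41935 ≈ 0.8857

PN ≈ 0.886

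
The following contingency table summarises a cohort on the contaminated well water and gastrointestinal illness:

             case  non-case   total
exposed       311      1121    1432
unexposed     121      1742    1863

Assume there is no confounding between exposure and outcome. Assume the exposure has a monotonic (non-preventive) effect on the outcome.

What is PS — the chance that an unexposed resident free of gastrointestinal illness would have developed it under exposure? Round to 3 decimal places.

p₁ = P(outcome | exposed) = 311/1432 = 0.21718
p₀ = P(outcome | unexposed) = 121/1863 = 0.064949
Under exogeneity and monotonicity, PS = (p₁ − p₀)/(1 − p₀).
PS = (0.21718 − 0.064949) / 0.93505 ≈ 0.1628

PS ≈ 0.163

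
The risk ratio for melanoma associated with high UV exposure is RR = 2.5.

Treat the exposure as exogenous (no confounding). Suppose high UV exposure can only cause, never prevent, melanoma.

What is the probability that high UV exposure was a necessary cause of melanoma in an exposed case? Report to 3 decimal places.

PN ≈ 0.600

Under exogeneity and monotonicity, PN = (RR − 1) / RR = 1 − 1/RR.
PN = (2.5 − 1) / 2.5 = 1.5 / 2.5 ≈ 0.6000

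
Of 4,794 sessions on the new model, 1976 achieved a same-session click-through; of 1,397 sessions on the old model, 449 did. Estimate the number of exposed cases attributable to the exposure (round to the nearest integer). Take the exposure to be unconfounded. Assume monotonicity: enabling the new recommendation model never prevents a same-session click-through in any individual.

p₁ = P(outcome | exposed) = 1976/4794 = 0.41218
p₀ = P(outcome | unexposed) = 449/1397 = 0.3214
PN = (p₁ − p₀)/p₁ = (0.41218 − 0.3214) / 0.41218 ≈ 0.22024.
Attributable cases ≈ PN × (exposed cases) = 0.22024 × 1976 ≈ 435.19.

about 435 cases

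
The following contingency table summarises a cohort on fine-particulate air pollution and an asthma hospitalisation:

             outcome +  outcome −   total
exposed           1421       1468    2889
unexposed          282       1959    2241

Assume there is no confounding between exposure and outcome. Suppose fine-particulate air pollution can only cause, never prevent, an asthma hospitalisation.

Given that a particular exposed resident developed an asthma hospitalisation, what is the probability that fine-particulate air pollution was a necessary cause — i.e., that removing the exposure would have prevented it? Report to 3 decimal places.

PN ≈ 0.744

p₁ = P(outcome | exposed) = 1421/2889 = 0.49187
p₀ = P(outcome | unexposed) = 282/2241 = 0.12584
Under exogeneity and monotonicity, PN = (p₁ − p₀)/p₁.
PN = (0.49187 − 0.12584) / 0.49187 ≈ 0.7442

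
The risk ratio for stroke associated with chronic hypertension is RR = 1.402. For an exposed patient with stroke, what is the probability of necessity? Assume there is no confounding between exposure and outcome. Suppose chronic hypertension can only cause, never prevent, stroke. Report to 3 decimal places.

Under exogeneity and monotonicity, PN = (RR − 1) / RR = 1 − 1/RR.
PN = (1.402 − 1) / 1.402 = 0.402 / 1.402 ≈ 0.2867

PN ≈ 0.287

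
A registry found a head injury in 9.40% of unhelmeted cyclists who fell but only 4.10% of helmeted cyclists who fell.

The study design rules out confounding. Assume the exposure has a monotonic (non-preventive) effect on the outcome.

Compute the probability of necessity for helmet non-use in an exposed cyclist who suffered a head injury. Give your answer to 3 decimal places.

PN ≈ 0.564

p₁ = 0.094, p₀ = 0.041.
Under exogeneity and monotonicity, PN = (p₁ − p₀) / p₁.
PN = (0.094 − 0.041) / 0.094 = 0.053 / 0.094 ≈ 0.5638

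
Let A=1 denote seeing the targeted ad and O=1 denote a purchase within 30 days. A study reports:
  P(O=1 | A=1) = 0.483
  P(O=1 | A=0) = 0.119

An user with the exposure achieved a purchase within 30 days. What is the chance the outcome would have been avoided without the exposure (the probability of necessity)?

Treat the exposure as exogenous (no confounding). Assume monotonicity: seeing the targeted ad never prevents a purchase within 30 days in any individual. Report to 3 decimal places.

PN ≈ 0.754

Let p₁ = 0.483, p₀ = 0.119.
Under exogeneity and monotonicity, PN = (p₁ − p₀) / p₁.
PN = (0.483 − 0.119) / 0.483 = 0.364 / 0.483 ≈ 0.7536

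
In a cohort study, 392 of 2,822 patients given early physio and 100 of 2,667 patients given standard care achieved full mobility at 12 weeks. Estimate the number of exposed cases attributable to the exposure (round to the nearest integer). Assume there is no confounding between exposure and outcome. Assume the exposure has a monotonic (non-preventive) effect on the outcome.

about 286 cases

p₁ = P(outcome | exposed) = 392/2822 = 0.13891
p₀ = P(outcome | unexposed) = 100/2667 = 0.037495
PN = (p₁ − p₀)/p₁ = (0.13891 − 0.037495) / 0.13891 ≈ 0.73007.
Attributable cases ≈ PN × (exposed cases) = 0.73007 × 392 ≈ 286.19.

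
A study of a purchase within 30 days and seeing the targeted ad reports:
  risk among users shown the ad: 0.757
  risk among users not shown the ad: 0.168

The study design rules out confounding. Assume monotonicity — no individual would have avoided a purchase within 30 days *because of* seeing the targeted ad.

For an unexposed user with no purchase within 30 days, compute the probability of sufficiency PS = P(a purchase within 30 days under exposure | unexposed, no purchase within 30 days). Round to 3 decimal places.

Let p₁ = 0.757, p₀ = 0.168.
Under exogeneity and monotonicity, PS = (p₁ − p₀) / (1 − p₀).
PS = (0.757 − 0.168) / (1 − 0.168) = 0.589 / 0.832 ≈ 0.7079

PS ≈ 0.708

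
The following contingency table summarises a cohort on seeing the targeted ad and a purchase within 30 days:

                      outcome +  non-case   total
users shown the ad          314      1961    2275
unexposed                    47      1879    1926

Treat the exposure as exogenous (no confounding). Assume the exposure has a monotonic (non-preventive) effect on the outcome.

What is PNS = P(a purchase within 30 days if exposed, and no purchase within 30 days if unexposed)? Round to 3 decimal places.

PNS ≈ 0.114

p₁ = P(outcome | exposed) = 314/2275 = 0.13802
p₀ = P(outcome | unexposed) = 47/1926 = 0.024403
Under exogeneity and monotonicity, PNS = p₁ − p₀.
PNS = 0.13802 − 0.024403 = 0.11362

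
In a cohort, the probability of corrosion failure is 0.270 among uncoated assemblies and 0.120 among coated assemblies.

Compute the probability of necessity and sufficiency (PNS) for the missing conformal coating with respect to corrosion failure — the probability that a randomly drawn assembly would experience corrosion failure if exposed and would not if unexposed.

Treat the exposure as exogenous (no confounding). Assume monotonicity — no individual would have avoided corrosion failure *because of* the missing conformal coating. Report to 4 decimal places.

PNS ≈ 0.1500

Let p₁ = 0.27, p₀ = 0.12.
Under exogeneity and monotonicity, PNS = p₁ − p₀.
PNS = 0.27 − 0.12 = 0.15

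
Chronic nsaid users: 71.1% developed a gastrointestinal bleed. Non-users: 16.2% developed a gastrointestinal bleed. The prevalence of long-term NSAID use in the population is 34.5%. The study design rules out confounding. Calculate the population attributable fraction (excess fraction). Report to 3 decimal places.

p₁ = 0.711, p₀ = 0.162.
Overall risk P(Y=1) = π·p₁ + (1−π)·p₀ = 0.345×0.711 + 0.655×0.162 = 0.3514.
Under exogeneity, PAF = [P(Y=1) − p₀] / P(Y=1).
PAF = (0.3514 − 0.162) / 0.3514 ≈ 0.5390

PAF ≈ 0.539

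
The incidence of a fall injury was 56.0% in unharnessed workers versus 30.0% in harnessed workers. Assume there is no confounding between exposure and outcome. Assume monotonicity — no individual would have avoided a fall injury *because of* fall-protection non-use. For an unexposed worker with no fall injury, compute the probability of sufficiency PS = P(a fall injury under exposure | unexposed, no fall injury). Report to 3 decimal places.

p₁ = 0.56, p₀ = 0.3.
Under exogeneity and monotonicity, PS = (p₁ − p₀) / (1 − p₀).
PS = (0.56 − 0.3) / (1 − 0.3) = 0.26 / 0.7 ≈ 0.3714

PS ≈ 0.371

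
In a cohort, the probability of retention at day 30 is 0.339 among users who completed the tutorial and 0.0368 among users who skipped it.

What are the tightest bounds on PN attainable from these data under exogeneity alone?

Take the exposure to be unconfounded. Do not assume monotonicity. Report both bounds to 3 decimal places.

0.891 ≤ PN ≤ 1.000

Let p₁ = 0.339, p₀ = 0.0368.
Under exogeneity alone the bounds on PN are max{0,(p₁−p₀)/p₁} ≤ PN ≤ min{1,(1−p₀)/p₁}.
  lower = (p₁ − p₀)/p₁ = 0.3022 / 0.339 ≈ 0.8914
  upper = min{1, (1 − p₀)/p₁} = 0.9632 / 0.339 ≈ 2.8413 → capped at 1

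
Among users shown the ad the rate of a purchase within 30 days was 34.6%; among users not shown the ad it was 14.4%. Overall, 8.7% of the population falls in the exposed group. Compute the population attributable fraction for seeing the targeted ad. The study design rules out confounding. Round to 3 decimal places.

p₁ = 0.346, p₀ = 0.144.
Overall risk P(Y=1) = π·p₁ + (1−π)·p₀ = 0.087×0.346 + 0.913×0.144 = 0.16157.
Under exogeneity, PAF = [P(Y=1) − p₀] / P(Y=1).
PAF = (0.16157 − 0.144) / 0.16157 ≈ 0.1088

PAF ≈ 0.109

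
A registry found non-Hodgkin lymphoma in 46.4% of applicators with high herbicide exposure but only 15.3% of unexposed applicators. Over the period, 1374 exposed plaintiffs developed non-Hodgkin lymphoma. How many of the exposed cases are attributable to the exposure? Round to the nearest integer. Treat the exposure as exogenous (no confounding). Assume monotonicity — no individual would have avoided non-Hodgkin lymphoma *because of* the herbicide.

about 921 cases

p₁ = 0.464, p₀ = 0.153.
PN = (p₁ − p₀)/p₁ = (0.464 − 0.153) / 0.464 ≈ 0.67026.
Attributable cases ≈ PN × (exposed cases) = 0.67026 × 1374 ≈ 920.94.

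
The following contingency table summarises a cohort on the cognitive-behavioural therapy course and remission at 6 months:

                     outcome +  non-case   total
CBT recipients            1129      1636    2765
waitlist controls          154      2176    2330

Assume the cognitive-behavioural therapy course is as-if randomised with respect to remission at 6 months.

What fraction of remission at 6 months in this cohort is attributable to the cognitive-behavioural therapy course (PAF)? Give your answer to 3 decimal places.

p₁ = P(outcome | exposed) = 1129/2765 = 0.40832
p₀ = P(outcome | unexposed) = 154/2330 = 0.066094
Exposure prevalence π = 2765/5095 = 0.54269; overall risk P(Y=1) = 0.25182.
Under exogeneity, PAF = [P(Y=1) − p₀]/P(Y=1).
PAF = (0.25182 − 0.066094) / 0.25182 ≈ 0.7375

PAF ≈ 0.738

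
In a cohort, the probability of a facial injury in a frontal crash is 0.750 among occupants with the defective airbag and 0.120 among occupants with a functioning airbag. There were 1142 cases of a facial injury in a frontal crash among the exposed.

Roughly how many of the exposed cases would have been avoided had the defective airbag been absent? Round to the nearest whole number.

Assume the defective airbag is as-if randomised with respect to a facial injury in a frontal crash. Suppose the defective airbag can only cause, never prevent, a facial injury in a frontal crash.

Let p₁ = 0.75, p₀ = 0.12.
PN = (p₁ − p₀)/p₁ = (0.75 − 0.12) / 0.75 ≈ 0.84000.
Attributable cases ≈ PN × (exposed cases) = 0.84000 × 1142 ≈ 959.28.

about 959 cases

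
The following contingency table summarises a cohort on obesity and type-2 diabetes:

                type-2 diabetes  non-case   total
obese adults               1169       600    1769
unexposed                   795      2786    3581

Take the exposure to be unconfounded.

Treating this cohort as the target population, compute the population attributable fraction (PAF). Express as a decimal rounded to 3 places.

PAF ≈ 0.395

p₁ = P(outcome | exposed) = 1169/1769 = 0.66083
p₀ = P(outcome | unexposed) = 795/3581 = 0.22201
Exposure prevalence π = 1769/5350 = 0.33065; overall risk P(Y=1) = 0.3671.
Under exogeneity, PAF = [P(Y=1) − p₀]/P(Y=1).
PAF = (0.3671 − 0.22201) / 0.3671 ≈ 0.3953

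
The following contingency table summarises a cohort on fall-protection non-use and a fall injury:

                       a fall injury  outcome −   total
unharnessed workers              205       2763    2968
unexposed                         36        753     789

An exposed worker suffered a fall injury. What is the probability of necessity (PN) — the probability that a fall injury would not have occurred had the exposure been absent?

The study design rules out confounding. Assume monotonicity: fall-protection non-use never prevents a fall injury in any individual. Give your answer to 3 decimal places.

PN ≈ 0.339

p₁ = P(outcome | exposed) = 205/2968 = 0.06907
p₀ = P(outcome | unexposed) = 36/789 = 0.045627
Under exogeneity and monotonicity, PN = (p₁ − p₀)/p₁.
PN = (0.06907 − 0.045627) / 0.06907 ≈ 0.3394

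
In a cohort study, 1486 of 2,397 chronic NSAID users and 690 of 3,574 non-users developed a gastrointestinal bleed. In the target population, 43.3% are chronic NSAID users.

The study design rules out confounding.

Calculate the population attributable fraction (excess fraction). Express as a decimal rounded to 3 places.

p₁ = P(outcome | exposed) = 1486/2397 = 0.61994
p₀ = P(outcome | unexposed) = 690/3574 = 0.19306
Overall risk P(Y=1) = π·p₁ + (1−π)·p₀ = 0.433×0.61994 + 0.567×0.19306 = 0.3779.
Under exogeneity, PAF = [P(Y=1) − p₀] / P(Y=1).
PAF = (0.3779 − 0.19306) / 0.3779 ≈ 0.4891

PAF ≈ 0.489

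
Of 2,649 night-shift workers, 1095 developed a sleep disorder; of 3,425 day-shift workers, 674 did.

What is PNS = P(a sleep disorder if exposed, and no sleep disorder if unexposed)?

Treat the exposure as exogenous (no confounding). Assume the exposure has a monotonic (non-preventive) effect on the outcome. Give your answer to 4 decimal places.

PNS ≈ 0.2166

p₁ = P(outcome | exposed) = 1095/2649 = 0.41336
p₀ = P(outcome | unexposed) = 674/3425 = 0.19679
Under exogeneity and monotonicity, PNS = p₁ − p₀.
PNS = 0.41336 − 0.19679 = 0.21658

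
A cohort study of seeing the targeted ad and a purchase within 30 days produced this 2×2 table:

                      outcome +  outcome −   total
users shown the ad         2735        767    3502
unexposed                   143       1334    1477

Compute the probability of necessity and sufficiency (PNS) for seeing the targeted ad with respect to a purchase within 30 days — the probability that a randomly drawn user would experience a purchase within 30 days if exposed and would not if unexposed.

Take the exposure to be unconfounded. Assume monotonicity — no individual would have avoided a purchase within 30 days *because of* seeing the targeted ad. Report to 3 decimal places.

p₁ = P(outcome | exposed) = 2735/3502 = 0.78098
p₀ = P(outcome | unexposed) = 143/1477 = 0.096818
Under exogeneity and monotonicity, PNS = p₁ − p₀.
PNS = 0.78098 − 0.096818 = 0.68416

PNS ≈ 0.684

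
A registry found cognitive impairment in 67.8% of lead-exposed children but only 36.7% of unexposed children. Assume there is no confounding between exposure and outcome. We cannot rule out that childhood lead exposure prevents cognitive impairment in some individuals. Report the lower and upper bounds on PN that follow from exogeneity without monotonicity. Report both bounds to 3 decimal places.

p₁ = 0.678, p₀ = 0.367.
Under exogeneity alone the bounds on PN are max{0,(p₁−p₀)/p₁} ≤ PN ≤ min{1,(1−p₀)/p₁}.
  lower = (p₁ − p₀)/p₁ = 0.311 / 0.678 ≈ 0.4587
  upper = min{1, (1 − p₀)/p₁} = 0.633 / 0.678 ≈ 0.9336

0.459 ≤ PN ≤ 0.934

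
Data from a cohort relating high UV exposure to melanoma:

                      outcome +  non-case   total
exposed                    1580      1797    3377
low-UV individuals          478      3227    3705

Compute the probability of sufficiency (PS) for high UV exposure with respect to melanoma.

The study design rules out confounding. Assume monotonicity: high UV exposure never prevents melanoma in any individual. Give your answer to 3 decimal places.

p₁ = P(outcome | exposed) = 1580/3377 = 0.46787
p₀ = P(outcome | unexposed) = 478/3705 = 0.12901
Under exogeneity and monotonicity, PS = (p₁ − p₀) / (1 − p₀).
PS = (0.46787 − 0.12901) / (1 − 0.12901) = 0.33886 / 0.87099 ≈ 0.3890

PS ≈ 0.389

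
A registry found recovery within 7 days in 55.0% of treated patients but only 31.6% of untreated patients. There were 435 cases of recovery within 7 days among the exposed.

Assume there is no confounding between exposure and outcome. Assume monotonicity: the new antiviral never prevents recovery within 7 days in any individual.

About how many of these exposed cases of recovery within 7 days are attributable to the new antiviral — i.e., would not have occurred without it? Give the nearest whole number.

about 185 cases

p₁ = 0.55, p₀ = 0.316.
PN = (p₁ − p₀)/p₁ = (0.55 − 0.316) / 0.55 ≈ 0.42545.
Attributable cases ≈ PN × (exposed cases) = 0.42545 × 435 ≈ 185.07.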